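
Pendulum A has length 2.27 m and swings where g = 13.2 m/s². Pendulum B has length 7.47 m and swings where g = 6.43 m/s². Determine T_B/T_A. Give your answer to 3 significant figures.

T = 2π√(L/g), so T_B/T_A = √((L_B/g_B)/(L_A/g_A)) = √((7.47/6.43)/(2.27/13.2)) = 2.60.

2.60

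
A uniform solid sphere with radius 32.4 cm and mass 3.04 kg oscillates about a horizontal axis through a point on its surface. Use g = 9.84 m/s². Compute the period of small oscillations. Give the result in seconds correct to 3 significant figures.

1.35 s

I_cm = (2/5)mr² = 0.1277 kg·m². The pivot is at distance d = 0.324 m from the centre of mass.
By the parallel-axis theorem, I = I_cm + md² = 0.1277 + 0.3191 = 0.4468 kg·m².
T = 2π√(I/(mgd)) = 2π√(0.4468/(3.04 × 9.84 × 0.324)) = 1.35 s.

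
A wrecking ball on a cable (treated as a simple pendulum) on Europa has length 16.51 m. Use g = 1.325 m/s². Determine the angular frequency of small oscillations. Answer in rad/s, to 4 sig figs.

0.2833 rad/s

ω = √(g/L) = √(1.325/16.51) = 0.2833 rad/s.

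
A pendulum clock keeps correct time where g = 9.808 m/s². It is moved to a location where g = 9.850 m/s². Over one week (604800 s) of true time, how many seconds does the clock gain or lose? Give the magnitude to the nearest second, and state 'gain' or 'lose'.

gain 1294 s

The clock's period scales as T ∝ 1/√g, so T'/T = √(9.808/9.850) = 0.997866.
In 604800 s of true time the clock registers 604800/0.997866 = 606093.6 s, so it gains 1294 s.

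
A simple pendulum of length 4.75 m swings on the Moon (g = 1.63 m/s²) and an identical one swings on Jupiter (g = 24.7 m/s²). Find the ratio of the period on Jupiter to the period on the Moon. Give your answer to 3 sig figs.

0.257

T ∝ 1/√g, so T₂/T₁ = √(g₁/g₂) = √(1.63/24.7) = 0.257.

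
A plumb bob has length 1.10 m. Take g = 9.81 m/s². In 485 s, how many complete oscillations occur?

230

T = 2π√(L/g) = 2π√(1.10/9.81) = 2.104 s.
Number of complete oscillations = ⌊485/2.104⌋ = ⌊230.5⌋ = 230.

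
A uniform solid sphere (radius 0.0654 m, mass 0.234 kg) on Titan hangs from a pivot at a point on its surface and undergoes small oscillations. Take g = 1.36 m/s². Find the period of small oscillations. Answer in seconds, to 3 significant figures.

1.63 s

I_cm = (2/5)mr² = 0.0004003 kg·m². The pivot is at distance d = 0.0654 m from the centre of mass.
By the parallel-axis theorem, I = I_cm + md² = 0.0004003 + 0.001001 = 0.001401 kg·m².
T = 2π√(I/(mgd)) = 2π√(0.001401/(0.234 × 1.36 × 0.0654)) = 1.63 s.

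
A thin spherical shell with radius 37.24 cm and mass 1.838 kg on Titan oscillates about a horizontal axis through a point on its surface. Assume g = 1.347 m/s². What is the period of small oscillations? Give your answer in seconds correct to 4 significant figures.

I_cm = (2/3)mr² = 0.16993 kg·m². The pivot is at distance d = 0.3724 m from the centre of mass.
By the parallel-axis theorem, I = I_cm + md² = 0.16993 + 0.25490 = 0.42483 kg·m².
T = 2π√(I/(mgd)) = 2π√(0.42483/(1.838 × 1.347 × 0.3724)) = 4.265 s.

4.265 s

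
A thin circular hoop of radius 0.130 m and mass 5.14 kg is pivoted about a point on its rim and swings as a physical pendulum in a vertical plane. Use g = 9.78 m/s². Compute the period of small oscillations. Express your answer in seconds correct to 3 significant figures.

I_cm = mr² = 0.08687 kg·m². The pivot is at distance d = 0.130 m from the centre of mass.
By the parallel-axis theorem, I = I_cm + md² = 0.08687 + 0.08687 = 0.1737 kg·m².
T = 2π√(I/(mgd)) = 2π√(0.1737/(5.14 × 9.78 × 0.130)) = 1.02 s.

1.02 s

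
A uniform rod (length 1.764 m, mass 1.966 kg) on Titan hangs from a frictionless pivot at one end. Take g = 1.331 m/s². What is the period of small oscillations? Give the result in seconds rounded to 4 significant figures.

For a physical pendulum T = 2π√(I/(mgd)), with d = 0.88200 m from pivot to centre of mass.
I_cm = mL²/12 = 1.966 × 1.764²/12 = 0.50980 kg·m²; I = I_cm + md² = 0.50980 + 1.966 × 0.88200² = 2.0392 kg·m².
T = 2π√(2.0392/(1.966 × 1.331 × 0.88200)) = 5.906 s.

5.906 s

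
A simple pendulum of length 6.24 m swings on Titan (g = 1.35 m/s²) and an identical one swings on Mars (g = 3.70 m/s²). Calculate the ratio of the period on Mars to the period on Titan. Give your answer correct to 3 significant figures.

T ∝ 1/√g, so T₂/T₁ = √(g₁/g₂) = √(1.35/3.70) = 0.604.

0.604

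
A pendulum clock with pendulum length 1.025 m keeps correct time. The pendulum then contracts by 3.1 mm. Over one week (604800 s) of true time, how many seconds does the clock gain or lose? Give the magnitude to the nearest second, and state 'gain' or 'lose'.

gain 917 s

T ∝ √L, so T'/T = √(1.02190/1.025) = 0.998487.
In 604800 s of true time the clock registers 604800/0.998487 = 605716.7 s, so it gains 917 s.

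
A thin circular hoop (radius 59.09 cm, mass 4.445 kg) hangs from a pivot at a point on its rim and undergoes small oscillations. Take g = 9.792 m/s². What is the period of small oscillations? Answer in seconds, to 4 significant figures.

2.183 s

I_cm = mr² = 1.5520 kg·m². The pivot is at distance d = 0.5909 m from the centre of mass.
By the parallel-axis theorem, I = I_cm + md² = 1.5520 + 1.5520 = 3.1041 kg·m².
T = 2π√(I/(mgd)) = 2π√(3.1041/(4.445 × 9.792 × 0.5909)) = 2.183 s.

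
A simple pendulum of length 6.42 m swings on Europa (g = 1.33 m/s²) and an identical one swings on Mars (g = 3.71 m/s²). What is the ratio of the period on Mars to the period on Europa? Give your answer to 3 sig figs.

0.599

T ∝ 1/√g, so T₂/T₁ = √(g₁/g₂) = √(1.33/3.71) = 0.599.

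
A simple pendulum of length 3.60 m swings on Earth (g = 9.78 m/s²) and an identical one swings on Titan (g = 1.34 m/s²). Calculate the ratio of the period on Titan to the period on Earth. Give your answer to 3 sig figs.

T ∝ 1/√g, so T₂/T₁ = √(g₁/g₂) = √(9.78/1.34) = 2.70.

2.70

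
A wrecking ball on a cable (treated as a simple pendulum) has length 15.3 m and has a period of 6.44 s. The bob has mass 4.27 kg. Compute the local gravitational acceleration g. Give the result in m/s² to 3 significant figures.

From T = 2π√(L/g), g = 4π²L/T² = 4π² × 15.3/6.440² = 14.6 m/s².

14.6 m/s²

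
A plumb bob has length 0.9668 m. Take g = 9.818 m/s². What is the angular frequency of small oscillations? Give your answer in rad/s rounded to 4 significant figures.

ω = √(g/L) = √(9.818/0.9668) = 3.187 rad/s.

3.187 rad/s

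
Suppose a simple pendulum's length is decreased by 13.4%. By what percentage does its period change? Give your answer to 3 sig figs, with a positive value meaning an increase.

-6.94%

T ∝ √L, so T'/T = √(0.8660) = 0.9306.
Percentage change in T = (0.9306 − 1) × 100% = -6.94%.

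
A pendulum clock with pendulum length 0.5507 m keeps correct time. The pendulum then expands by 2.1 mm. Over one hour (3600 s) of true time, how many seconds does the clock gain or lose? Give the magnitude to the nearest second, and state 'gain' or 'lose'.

T ∝ √L, so T'/T = √(0.55280/0.5507) = 1.00190.
In 3600 s of true time the clock registers 3600/1.00190 = 3593.2 s, so it loses 7 s.

lose 7 s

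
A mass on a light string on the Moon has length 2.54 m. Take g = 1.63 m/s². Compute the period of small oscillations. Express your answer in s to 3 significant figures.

T = 2π√(L/g) = 2π√(2.54/1.63) = 2π × 1.248 = 7.84 s.

7.84 s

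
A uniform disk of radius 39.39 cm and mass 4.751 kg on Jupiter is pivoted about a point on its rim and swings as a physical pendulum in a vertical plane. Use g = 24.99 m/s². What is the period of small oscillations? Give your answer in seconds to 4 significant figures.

I_cm = ½mr² = 0.36858 kg·m². The pivot is at distance d = 0.3939 m from the centre of mass.
By the parallel-axis theorem, I = I_cm + md² = 0.36858 + 0.73715 = 1.1057 kg·m².
T = 2π√(I/(mgd)) = 2π√(1.1057/(4.751 × 24.99 × 0.3939)) = 0.9661 s.

0.9661 s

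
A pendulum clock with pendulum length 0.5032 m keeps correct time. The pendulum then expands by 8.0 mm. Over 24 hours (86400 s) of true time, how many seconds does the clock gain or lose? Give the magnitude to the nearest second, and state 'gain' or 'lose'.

T ∝ √L, so T'/T = √(0.51120/0.5032) = 1.00792.
In 86400 s of true time the clock registers 86400/1.00792 = 85721.3 s, so it loses 679 s.

lose 679 s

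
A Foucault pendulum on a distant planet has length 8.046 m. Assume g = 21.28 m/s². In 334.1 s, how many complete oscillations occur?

T = 2π√(L/g) = 2π√(8.046/21.28) = 3.8635 s.
Number of complete oscillations = ⌊334.1/3.8635⌋ = ⌊86.475⌋ = 86.

86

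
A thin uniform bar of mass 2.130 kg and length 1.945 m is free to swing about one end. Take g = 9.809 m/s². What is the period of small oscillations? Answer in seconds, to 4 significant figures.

2.284 s

For a physical pendulum T = 2π√(I/(mgd)), with d = 0.97250 m from pivot to centre of mass.
I_cm = mL²/12 = 2.130 × 1.945²/12 = 0.67149 kg·m²; I = I_cm + md² = 0.67149 + 2.130 × 0.97250² = 2.6859 kg·m².
T = 2π√(2.6859/(2.130 × 9.809 × 0.97250)) = 2.284 s.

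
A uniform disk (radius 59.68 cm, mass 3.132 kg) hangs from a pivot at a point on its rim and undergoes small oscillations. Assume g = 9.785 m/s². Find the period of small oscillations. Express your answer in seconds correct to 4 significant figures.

1.900 s

I_cm = ½mr² = 0.55776 kg·m². The pivot is at distance d = 0.5968 m from the centre of mass.
By the parallel-axis theorem, I = I_cm + md² = 0.55776 + 1.1155 = 1.6733 kg·m².
T = 2π√(I/(mgd)) = 2π√(1.6733/(3.132 × 9.785 × 0.5968)) = 1.900 s.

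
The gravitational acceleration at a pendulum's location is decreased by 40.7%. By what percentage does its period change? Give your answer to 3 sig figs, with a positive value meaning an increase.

29.9%

T ∝ 1/√g, so T'/T = 1/√(0.5930) = 1.299.
Percentage change in T = (1.299 − 1) × 100% = 29.9%.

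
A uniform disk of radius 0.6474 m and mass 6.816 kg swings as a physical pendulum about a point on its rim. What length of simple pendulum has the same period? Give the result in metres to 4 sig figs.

0.9711 m

The equivalent simple-pendulum length is L_eq = I/(md), where I is about the pivot and d = 0.64740 m.
I_cm = ½mR² = 1.4284 kg·m², so I = I_cm + md² = 1.4284 + 2.8568 = 4.2852 kg·m².
L_eq = 4.2852/(6.816 × 0.64740) = 0.9711 m.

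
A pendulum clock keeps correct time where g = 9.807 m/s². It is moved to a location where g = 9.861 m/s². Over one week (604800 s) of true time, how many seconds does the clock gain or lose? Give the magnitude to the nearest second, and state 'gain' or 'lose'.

gain 1663 s

The clock's period scales as T ∝ 1/√g, so T'/T = √(9.807/9.861) = 0.997258.
In 604800 s of true time the clock registers 604800/0.997258 = 606462.8 s, so it gains 1663 s.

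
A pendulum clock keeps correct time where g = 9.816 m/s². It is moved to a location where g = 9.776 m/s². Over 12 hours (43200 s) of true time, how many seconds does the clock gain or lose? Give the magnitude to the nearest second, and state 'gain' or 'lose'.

The clock's period scales as T ∝ 1/√g, so T'/T = √(9.816/9.776) = 1.00204.
In 43200 s of true time the clock registers 43200/1.00204 = 43111.9 s, so it loses 88 s.

lose 88 s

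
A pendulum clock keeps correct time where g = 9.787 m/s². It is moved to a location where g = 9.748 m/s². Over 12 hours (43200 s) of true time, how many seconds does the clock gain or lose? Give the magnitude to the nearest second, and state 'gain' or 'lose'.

The clock's period scales as T ∝ 1/√g, so T'/T = √(9.787/9.748) = 1.00200.
In 43200 s of true time the clock registers 43200/1.00200 = 43113.8 s, so it loses 86 s.

lose 86 s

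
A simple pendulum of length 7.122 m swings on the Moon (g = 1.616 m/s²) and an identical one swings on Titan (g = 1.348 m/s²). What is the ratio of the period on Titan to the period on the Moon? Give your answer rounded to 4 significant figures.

1.095

T ∝ 1/√g, so T₂/T₁ = √(g₁/g₂) = √(1.616/1.348) = 1.095.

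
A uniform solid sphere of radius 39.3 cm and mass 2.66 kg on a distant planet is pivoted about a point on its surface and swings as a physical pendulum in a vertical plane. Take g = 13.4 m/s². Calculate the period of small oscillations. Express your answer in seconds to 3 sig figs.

I_cm = (2/5)mr² = 0.1643 kg·m². The pivot is at distance d = 0.393 m from the centre of mass.
By the parallel-axis theorem, I = I_cm + md² = 0.1643 + 0.4108 = 0.5752 kg·m².
T = 2π√(I/(mgd)) = 2π√(0.5752/(2.66 × 13.4 × 0.393)) = 1.27 s.

1.27 s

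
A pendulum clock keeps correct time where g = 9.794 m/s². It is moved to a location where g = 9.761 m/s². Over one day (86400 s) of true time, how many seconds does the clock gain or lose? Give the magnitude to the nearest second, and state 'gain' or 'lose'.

lose 146 s

The clock's period scales as T ∝ 1/√g, so T'/T = √(9.794/9.761) = 1.00169.
In 86400 s of true time the clock registers 86400/1.00169 = 86254.3 s, so it loses 146 s.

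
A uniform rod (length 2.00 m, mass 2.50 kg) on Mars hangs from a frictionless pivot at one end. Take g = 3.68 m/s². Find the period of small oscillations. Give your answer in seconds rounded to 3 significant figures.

3.78 s

For a physical pendulum T = 2π√(I/(mgd)), with d = 1.000 m from pivot to centre of mass.
I_cm = mL²/12 = 2.50 × 2.00²/12 = 0.8333 kg·m²; I = I_cm + md² = 0.8333 + 2.50 × 1.000² = 3.333 kg·m².
T = 2π√(3.333/(2.50 × 3.68 × 1.000)) = 3.78 s.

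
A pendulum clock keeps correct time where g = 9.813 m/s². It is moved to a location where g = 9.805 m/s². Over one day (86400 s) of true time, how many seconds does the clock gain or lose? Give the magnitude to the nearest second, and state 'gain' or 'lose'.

The clock's period scales as T ∝ 1/√g, so T'/T = √(9.813/9.805) = 1.00041.
In 86400 s of true time the clock registers 86400/1.00041 = 86364.8 s, so it loses 35 s.

lose 35 s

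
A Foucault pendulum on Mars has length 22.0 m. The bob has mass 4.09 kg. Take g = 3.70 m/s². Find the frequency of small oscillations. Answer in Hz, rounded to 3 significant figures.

T = 2π√(L/g) = 2π√(22.0/3.70) = 15.32 s, so f = 1/T = 0.0653 Hz.

0.0653 Hz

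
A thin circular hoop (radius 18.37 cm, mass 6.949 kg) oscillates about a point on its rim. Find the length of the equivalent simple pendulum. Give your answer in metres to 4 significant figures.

The equivalent simple-pendulum length is L_eq = I/(md), where I is about the pivot and d = 0.18370 m.
I_cm = mR² = 0.23450 kg·m², so I = I_cm + md² = 0.23450 + 0.23450 = 0.46900 kg·m².
L_eq = 0.46900/(6.949 × 0.18370) = 0.3674 m.

0.3674 m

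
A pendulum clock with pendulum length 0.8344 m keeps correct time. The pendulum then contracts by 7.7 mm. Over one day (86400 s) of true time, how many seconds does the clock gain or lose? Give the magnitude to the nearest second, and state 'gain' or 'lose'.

gain 401 s

T ∝ √L, so T'/T = √(0.82670/0.8344) = 0.995375.
In 86400 s of true time the clock registers 86400/0.995375 = 86801.4 s, so it gains 401 s.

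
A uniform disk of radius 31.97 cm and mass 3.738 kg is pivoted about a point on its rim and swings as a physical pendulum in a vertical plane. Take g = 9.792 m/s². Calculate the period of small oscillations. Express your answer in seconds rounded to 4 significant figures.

I_cm = ½mr² = 0.19103 kg·m². The pivot is at distance d = 0.3197 m from the centre of mass.
By the parallel-axis theorem, I = I_cm + md² = 0.19103 + 0.38205 = 0.57308 kg·m².
T = 2π√(I/(mgd)) = 2π√(0.57308/(3.738 × 9.792 × 0.3197)) = 1.390 s.

1.390 s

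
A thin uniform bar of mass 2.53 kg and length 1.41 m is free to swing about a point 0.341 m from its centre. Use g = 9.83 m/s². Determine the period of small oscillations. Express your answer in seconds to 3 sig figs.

For a physical pendulum T = 2π√(I/(mgd)), with d = 0.3410 m from pivot to centre of mass.
I_cm = mL²/12 = 2.53 × 1.41²/12 = 0.4192 kg·m²; I = I_cm + md² = 0.4192 + 2.53 × 0.3410² = 0.7133 kg·m².
T = 2π√(0.7133/(2.53 × 9.83 × 0.3410)) = 1.82 s.

1.82 s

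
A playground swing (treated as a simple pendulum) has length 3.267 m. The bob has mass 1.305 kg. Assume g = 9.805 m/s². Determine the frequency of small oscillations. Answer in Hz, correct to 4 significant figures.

0.2757 Hz

T = 2π√(L/g) = 2π√(3.267/9.805) = 3.6269 s, so f = 1/T = 0.2757 Hz.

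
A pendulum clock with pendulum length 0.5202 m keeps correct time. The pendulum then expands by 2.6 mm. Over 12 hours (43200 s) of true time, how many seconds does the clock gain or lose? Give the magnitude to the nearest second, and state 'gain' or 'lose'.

lose 108 s

T ∝ √L, so T'/T = √(0.52280/0.5202) = 1.00250.
In 43200 s of true time the clock registers 43200/1.00250 = 43092.4 s, so it loses 108 s.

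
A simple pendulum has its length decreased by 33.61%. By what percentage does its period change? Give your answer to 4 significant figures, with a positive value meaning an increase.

-18.52%

T ∝ √L, so T'/T = √(0.66390) = 0.81480.
Percentage change in T = (0.81480 − 1) × 100% = -18.52%.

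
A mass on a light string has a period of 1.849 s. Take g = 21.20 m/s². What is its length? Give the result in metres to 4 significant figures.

1.836 m

From T = 2π√(L/g), L = gT²/(4π²) = 21.20 × 1.8490²/(4π²) = 1.836 m.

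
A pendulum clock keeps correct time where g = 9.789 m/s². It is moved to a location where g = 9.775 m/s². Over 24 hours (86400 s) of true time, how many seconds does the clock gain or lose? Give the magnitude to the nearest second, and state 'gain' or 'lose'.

The clock's period scales as T ∝ 1/√g, so T'/T = √(9.789/9.775) = 1.00072.
In 86400 s of true time the clock registers 86400/1.00072 = 86338.2 s, so it loses 62 s.

lose 62 s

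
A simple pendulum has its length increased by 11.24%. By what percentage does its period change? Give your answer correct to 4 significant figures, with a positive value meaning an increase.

T ∝ √L, so T'/T = √(1.1124) = 1.0547.
Percentage change in T = (1.0547 − 1) × 100% = 5.470%.

5.470%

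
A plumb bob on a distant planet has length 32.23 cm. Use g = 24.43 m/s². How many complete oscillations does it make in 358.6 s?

496

T = 2π√(L/g) = 2π√(0.3223/24.43) = 0.72169 s.
Number of complete oscillations = ⌊358.6/0.72169⌋ = ⌊496.89⌋ = 496.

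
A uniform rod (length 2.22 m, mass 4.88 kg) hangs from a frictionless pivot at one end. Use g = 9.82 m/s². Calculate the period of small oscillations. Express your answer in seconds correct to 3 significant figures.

For a physical pendulum T = 2π√(I/(mgd)), with d = 1.110 m from pivot to centre of mass.
I_cm = mL²/12 = 4.88 × 2.22²/12 = 2.004 kg·m²; I = I_cm + md² = 2.004 + 4.88 × 1.110² = 8.017 kg·m².
T = 2π√(8.017/(4.88 × 9.82 × 1.110)) = 2.44 s.

2.44 s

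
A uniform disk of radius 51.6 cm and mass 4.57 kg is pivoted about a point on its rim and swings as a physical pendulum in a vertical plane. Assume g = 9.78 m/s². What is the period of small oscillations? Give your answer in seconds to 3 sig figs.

1.77 s

I_cm = ½mr² = 0.6084 kg·m². The pivot is at distance d = 0.516 m from the centre of mass.
By the parallel-axis theorem, I = I_cm + md² = 0.6084 + 1.217 = 1.825 kg·m².
T = 2π√(I/(mgd)) = 2π√(1.825/(4.57 × 9.78 × 0.516)) = 1.77 s.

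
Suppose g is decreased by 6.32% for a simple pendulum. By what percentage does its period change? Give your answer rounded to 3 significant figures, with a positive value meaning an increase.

3.32%

T ∝ 1/√g, so T'/T = 1/√(0.9368) = 1.033.
Percentage change in T = (1.033 − 1) × 100% = 3.32%.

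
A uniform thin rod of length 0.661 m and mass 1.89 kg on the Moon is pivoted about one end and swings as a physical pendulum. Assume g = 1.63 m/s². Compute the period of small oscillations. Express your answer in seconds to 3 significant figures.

For a physical pendulum T = 2π√(I/(mgd)), with d = 0.3305 m from pivot to centre of mass.
I_cm = mL²/12 = 1.89 × 0.661²/12 = 0.06882 kg·m²; I = I_cm + md² = 0.06882 + 1.89 × 0.3305² = 0.2753 kg·m².
T = 2π√(0.2753/(1.89 × 1.63 × 0.3305)) = 3.27 s.

3.27 s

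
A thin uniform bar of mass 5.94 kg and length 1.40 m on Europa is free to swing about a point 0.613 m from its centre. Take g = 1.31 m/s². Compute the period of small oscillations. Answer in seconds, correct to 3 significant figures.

For a physical pendulum T = 2π√(I/(mgd)), with d = 0.6130 m from pivot to centre of mass.
I_cm = mL²/12 = 5.94 × 1.40²/12 = 0.9702 kg·m²; I = I_cm + md² = 0.9702 + 5.94 × 0.6130² = 3.202 kg·m².
T = 2π√(3.202/(5.94 × 1.31 × 0.6130)) = 5.15 s.

5.15 s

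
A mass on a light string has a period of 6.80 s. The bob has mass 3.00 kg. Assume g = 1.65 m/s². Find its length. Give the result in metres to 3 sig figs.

From T = 2π√(L/g), L = gT²/(4π²) = 1.65 × 6.800²/(4π²) = 1.93 m.

1.93 m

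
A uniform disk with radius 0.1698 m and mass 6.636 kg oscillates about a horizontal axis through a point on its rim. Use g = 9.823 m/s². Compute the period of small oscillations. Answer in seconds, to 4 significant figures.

I_cm = ½mr² = 0.095665 kg·m². The pivot is at distance d = 0.1698 m from the centre of mass.
By the parallel-axis theorem, I = I_cm + md² = 0.095665 + 0.19133 = 0.28699 kg·m².
T = 2π√(I/(mgd)) = 2π√(0.28699/(6.636 × 9.823 × 0.1698)) = 1.012 s.

1.012 s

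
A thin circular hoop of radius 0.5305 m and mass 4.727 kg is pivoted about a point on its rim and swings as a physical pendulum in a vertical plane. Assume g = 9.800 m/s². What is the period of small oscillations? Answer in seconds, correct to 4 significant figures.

2.067 s

I_cm = mr² = 1.3303 kg·m². The pivot is at distance d = 0.5305 m from the centre of mass.
By the parallel-axis theorem, I = I_cm + md² = 1.3303 + 1.3303 = 2.6606 kg·m².
T = 2π√(I/(mgd)) = 2π√(2.6606/(4.727 × 9.800 × 0.5305)) = 2.067 s.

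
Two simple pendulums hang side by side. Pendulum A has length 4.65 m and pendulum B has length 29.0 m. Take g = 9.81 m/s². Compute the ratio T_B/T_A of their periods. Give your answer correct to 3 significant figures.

T ∝ √L, so T_B/T_A = √(L_B/L_A) = √(29.0/4.65) = 2.50.

2.50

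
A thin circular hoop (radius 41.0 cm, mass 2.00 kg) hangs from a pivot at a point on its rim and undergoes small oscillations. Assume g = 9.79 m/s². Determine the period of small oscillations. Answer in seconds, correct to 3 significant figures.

I_cm = mr² = 0.3362 kg·m². The pivot is at distance d = 0.410 m from the centre of mass.
By the parallel-axis theorem, I = I_cm + md² = 0.3362 + 0.3362 = 0.6724 kg·m².
T = 2π√(I/(mgd)) = 2π√(0.6724/(2.00 × 9.79 × 0.410)) = 1.82 s.

1.82 s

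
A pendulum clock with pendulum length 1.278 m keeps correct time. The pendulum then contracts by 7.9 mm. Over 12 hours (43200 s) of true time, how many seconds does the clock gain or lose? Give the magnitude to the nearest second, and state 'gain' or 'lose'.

T ∝ √L, so T'/T = √(1.27010/1.278) = 0.996904.
In 43200 s of true time the clock registers 43200/0.996904 = 43334.1 s, so it gains 134 s.

gain 134 s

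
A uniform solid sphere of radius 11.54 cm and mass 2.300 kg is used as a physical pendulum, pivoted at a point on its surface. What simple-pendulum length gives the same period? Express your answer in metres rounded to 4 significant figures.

0.1616 m

The equivalent simple-pendulum length is L_eq = I/(md), where I is about the pivot and d = 0.11540 m.
I_cm = (2/5)mR² = 0.012252 kg·m², so I = I_cm + md² = 0.012252 + 0.030629 = 0.042881 kg·m².
L_eq = 0.042881/(2.300 × 0.11540) = 0.1616 m.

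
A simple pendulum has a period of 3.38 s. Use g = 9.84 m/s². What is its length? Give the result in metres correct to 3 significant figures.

2.85 m

From T = 2π√(L/g), L = gT²/(4π²) = 9.84 × 3.380²/(4π²) = 2.85 m.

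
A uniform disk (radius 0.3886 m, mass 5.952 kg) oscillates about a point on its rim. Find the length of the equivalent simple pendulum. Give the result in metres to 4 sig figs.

0.5829 m

The equivalent simple-pendulum length is L_eq = I/(md), where I is about the pivot and d = 0.38860 m.
I_cm = ½mR² = 0.44941 kg·m², so I = I_cm + md² = 0.44941 + 0.89881 = 1.3482 kg·m².
L_eq = 1.3482/(5.952 × 0.38860) = 0.5829 m.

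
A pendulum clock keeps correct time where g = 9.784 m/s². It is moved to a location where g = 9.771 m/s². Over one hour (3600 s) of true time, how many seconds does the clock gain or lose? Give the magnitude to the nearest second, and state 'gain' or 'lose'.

lose 2 s

The clock's period scales as T ∝ 1/√g, so T'/T = √(9.784/9.771) = 1.00067.
In 3600 s of true time the clock registers 3600/1.00067 = 3597.6 s, so it loses 2 s.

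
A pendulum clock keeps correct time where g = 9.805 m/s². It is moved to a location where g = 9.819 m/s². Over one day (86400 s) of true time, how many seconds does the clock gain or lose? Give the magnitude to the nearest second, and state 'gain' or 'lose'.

gain 62 s

The clock's period scales as T ∝ 1/√g, so T'/T = √(9.805/9.819) = 0.999287.
In 86400 s of true time the clock registers 86400/0.999287 = 86461.7 s, so it gains 62 s.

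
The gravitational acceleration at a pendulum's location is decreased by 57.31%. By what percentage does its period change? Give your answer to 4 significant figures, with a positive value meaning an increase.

53.05%

T ∝ 1/√g, so T'/T = 1/√(0.42690) = 1.5305.
Percentage change in T = (1.5305 − 1) × 100% = 53.05%.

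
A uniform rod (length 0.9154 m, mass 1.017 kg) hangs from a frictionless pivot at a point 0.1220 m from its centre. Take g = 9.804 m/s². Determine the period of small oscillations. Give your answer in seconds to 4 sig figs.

1.672 s

For a physical pendulum T = 2π√(I/(mgd)), with d = 0.12200 m from pivot to centre of mass.
I_cm = mL²/12 = 1.017 × 0.9154²/12 = 0.071017 kg·m²; I = I_cm + md² = 0.071017 + 1.017 × 0.12200² = 0.086154 kg·m².
T = 2π√(0.086154/(1.017 × 9.804 × 0.12200)) = 1.672 s.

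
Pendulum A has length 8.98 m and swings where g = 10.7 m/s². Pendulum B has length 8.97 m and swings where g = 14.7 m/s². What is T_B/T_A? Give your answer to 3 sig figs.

T = 2π√(L/g), so T_B/T_A = √((L_B/g_B)/(L_A/g_A)) = √((8.97/14.7)/(8.98/10.7)) = 0.853.

0.853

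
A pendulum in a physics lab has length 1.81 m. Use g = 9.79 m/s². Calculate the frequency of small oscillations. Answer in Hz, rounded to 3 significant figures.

0.370 Hz

T = 2π√(L/g) = 2π√(1.81/9.79) = 2.702 s, so f = 1/T = 0.370 Hz.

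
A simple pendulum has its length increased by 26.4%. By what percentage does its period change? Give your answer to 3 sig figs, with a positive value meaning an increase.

12.4%

T ∝ √L, so T'/T = √(1.264) = 1.124.
Percentage change in T = (1.124 − 1) × 100% = 12.4%.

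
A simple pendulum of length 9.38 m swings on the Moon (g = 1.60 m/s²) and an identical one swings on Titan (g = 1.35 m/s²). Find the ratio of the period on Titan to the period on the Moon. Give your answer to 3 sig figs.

T ∝ 1/√g, so T₂/T₁ = √(g₁/g₂) = √(1.60/1.35) = 1.09.

1.09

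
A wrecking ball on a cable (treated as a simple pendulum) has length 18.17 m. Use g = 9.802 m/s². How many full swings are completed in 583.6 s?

T = 2π√(L/g) = 2π√(18.17/9.802) = 8.5546 s.
Number of complete oscillations = ⌊583.6/8.5546⌋ = ⌊68.221⌋ = 68.

68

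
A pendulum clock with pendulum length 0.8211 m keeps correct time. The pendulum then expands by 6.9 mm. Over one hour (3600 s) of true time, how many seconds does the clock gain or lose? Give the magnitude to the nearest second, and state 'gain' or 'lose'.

lose 15 s

T ∝ √L, so T'/T = √(0.82800/0.8211) = 1.00419.
In 3600 s of true time the clock registers 3600/1.00419 = 3585.0 s, so it loses 15 s.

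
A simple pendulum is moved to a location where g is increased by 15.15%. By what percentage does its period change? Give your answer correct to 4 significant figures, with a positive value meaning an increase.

T ∝ 1/√g, so T'/T = 1/√(1.1515) = 0.93190.
Percentage change in T = (0.93190 − 1) × 100% = -6.810%.

-6.810%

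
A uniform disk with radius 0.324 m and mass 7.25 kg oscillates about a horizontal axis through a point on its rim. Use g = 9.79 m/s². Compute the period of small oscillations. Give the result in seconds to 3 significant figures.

I_cm = ½mr² = 0.3805 kg·m². The pivot is at distance d = 0.324 m from the centre of mass.
By the parallel-axis theorem, I = I_cm + md² = 0.3805 + 0.7611 = 1.142 kg·m².
T = 2π√(I/(mgd)) = 2π√(1.142/(7.25 × 9.79 × 0.324)) = 1.40 s.

1.40 s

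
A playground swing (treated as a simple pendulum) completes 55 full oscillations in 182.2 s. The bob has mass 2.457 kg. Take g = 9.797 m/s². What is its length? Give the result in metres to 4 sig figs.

2.723 m

T = 182.2/55 = 3.3127 s.
From T = 2π√(L/g), L = gT²/(4π²) = 9.797 × 3.3127²/(4π²) = 2.723 m.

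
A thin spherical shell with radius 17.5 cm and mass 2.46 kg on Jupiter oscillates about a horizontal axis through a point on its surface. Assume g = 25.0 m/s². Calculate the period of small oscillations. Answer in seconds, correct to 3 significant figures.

I_cm = (2/3)mr² = 0.05022 kg·m². The pivot is at distance d = 0.175 m from the centre of mass.
By the parallel-axis theorem, I = I_cm + md² = 0.05022 + 0.07534 = 0.1256 kg·m².
T = 2π√(I/(mgd)) = 2π√(0.1256/(2.46 × 25.0 × 0.175)) = 0.679 s.

0.679 s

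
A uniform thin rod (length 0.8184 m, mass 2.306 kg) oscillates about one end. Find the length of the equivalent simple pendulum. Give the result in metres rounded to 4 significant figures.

The equivalent simple-pendulum length is L_eq = I/(md), where I is about the pivot and d = 0.40920 m.
I_cm = (1/12)mL² = 0.12871 kg·m², so I = I_cm + md² = 0.12871 + 0.38613 = 0.51484 kg·m².
L_eq = 0.51484/(2.306 × 0.40920) = 0.5456 m.

0.5456 m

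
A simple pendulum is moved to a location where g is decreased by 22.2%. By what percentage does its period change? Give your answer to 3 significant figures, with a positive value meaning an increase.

13.4%

T ∝ 1/√g, so T'/T = 1/√(0.7780) = 1.134.
Percentage change in T = (1.134 − 1) × 100% = 13.4%.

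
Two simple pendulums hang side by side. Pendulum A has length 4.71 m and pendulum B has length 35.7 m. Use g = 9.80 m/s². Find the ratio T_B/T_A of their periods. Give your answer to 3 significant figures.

T ∝ √L, so T_B/T_A = √(L_B/L_A) = √(35.7/4.71) = 2.75.

2.75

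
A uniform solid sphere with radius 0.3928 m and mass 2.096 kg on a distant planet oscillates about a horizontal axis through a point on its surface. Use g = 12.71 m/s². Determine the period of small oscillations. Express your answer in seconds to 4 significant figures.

I_cm = (2/5)mr² = 0.12936 kg·m². The pivot is at distance d = 0.3928 m from the centre of mass.
By the parallel-axis theorem, I = I_cm + md² = 0.12936 + 0.32340 = 0.45275 kg·m².
T = 2π√(I/(mgd)) = 2π√(0.45275/(2.096 × 12.71 × 0.3928)) = 1.307 s.

1.307 s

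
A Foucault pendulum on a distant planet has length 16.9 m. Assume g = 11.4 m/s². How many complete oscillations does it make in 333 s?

43

T = 2π√(L/g) = 2π√(16.9/11.4) = 7.650 s.
Number of complete oscillations = ⌊333/7.650⌋ = ⌊43.53⌋ = 43.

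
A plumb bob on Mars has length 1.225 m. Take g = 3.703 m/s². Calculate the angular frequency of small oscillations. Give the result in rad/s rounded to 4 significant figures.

ω = √(g/L) = √(3.703/1.225) = 1.739 rad/s.

1.739 rad/s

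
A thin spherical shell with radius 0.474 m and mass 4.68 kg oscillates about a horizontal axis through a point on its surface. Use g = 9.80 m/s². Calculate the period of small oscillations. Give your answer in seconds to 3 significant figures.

I_cm = (2/3)mr² = 0.7010 kg·m². The pivot is at distance d = 0.474 m from the centre of mass.
By the parallel-axis theorem, I = I_cm + md² = 0.7010 + 1.051 = 1.752 kg·m².
T = 2π√(I/(mgd)) = 2π√(1.752/(4.68 × 9.80 × 0.474)) = 1.78 s.

1.78 s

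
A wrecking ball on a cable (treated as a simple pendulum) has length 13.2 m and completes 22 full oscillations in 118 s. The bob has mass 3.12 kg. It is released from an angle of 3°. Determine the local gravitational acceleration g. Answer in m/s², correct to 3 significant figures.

18.1 m/s²

T = 118/22 = 5.364 s.
From T = 2π√(L/g), g = 4π²L/T² = 4π² × 13.2/5.364² = 18.1 m/s².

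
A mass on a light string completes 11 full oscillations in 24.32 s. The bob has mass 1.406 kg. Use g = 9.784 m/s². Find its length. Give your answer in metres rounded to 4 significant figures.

1.211 m

T = 24.32/11 = 2.2109 s.
From T = 2π√(L/g), L = gT²/(4π²) = 9.784 × 2.2109²/(4π²) = 1.211 m.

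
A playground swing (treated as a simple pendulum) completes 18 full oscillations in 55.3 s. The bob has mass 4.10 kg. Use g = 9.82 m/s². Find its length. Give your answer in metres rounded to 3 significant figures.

2.35 m

T = 55.3/18 = 3.072 s.
From T = 2π√(L/g), L = gT²/(4π²) = 9.82 × 3.072²/(4π²) = 2.35 m.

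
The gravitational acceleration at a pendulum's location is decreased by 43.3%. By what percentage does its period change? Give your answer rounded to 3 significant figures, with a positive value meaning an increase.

32.8%

T ∝ 1/√g, so T'/T = 1/√(0.5670) = 1.328.
Percentage change in T = (1.328 − 1) × 100% = 32.8%.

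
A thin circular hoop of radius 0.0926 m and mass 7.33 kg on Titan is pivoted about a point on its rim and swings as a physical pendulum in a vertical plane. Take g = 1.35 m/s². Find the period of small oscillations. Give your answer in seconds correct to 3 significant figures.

I_cm = mr² = 0.06285 kg·m². The pivot is at distance d = 0.0926 m from the centre of mass.
By the parallel-axis theorem, I = I_cm + md² = 0.06285 + 0.06285 = 0.1257 kg·m².
T = 2π√(I/(mgd)) = 2π√(0.1257/(7.33 × 1.35 × 0.0926)) = 2.33 s.

2.33 s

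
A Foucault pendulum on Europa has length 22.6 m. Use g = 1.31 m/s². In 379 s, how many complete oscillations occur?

T = 2π√(L/g) = 2π√(22.6/1.31) = 26.10 s.
Number of complete oscillations = ⌊379/26.10⌋ = ⌊14.52⌋ = 14.

14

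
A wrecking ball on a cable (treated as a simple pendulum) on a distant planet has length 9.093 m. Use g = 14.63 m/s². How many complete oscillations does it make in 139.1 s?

T = 2π√(L/g) = 2π√(9.093/14.63) = 4.9535 s.
Number of complete oscillations = ⌊139.1/4.9535⌋ = ⌊28.081⌋ = 28.

28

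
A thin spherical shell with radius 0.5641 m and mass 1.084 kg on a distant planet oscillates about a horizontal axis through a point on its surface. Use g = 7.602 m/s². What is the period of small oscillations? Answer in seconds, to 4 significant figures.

2.210 s

I_cm = (2/3)mr² = 0.22996 kg·m². The pivot is at distance d = 0.5641 m from the centre of mass.
By the parallel-axis theorem, I = I_cm + md² = 0.22996 + 0.34494 = 0.57490 kg·m².
T = 2π√(I/(mgd)) = 2π√(0.57490/(1.084 × 7.602 × 0.5641)) = 2.210 s.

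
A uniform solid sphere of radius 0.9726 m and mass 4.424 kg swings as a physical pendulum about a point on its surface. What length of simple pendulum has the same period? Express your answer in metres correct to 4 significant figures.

1.362 m

The equivalent simple-pendulum length is L_eq = I/(md), where I is about the pivot and d = 0.97260 m.
I_cm = (2/5)mR² = 1.6740 kg·m², so I = I_cm + md² = 1.6740 + 4.1849 = 5.8588 kg·m².
L_eq = 5.8588/(4.424 × 0.97260) = 1.362 m.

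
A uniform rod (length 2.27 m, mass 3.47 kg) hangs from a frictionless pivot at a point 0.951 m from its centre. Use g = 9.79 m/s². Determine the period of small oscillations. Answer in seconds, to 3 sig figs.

For a physical pendulum T = 2π√(I/(mgd)), with d = 0.9510 m from pivot to centre of mass.
I_cm = mL²/12 = 3.47 × 2.27²/12 = 1.490 kg·m²; I = I_cm + md² = 1.490 + 3.47 × 0.9510² = 4.628 kg·m².
T = 2π√(4.628/(3.47 × 9.79 × 0.9510)) = 2.38 s.

2.38 s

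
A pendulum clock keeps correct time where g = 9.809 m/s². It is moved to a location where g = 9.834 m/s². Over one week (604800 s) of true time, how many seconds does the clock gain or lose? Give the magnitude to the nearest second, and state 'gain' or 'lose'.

gain 770 s

The clock's period scales as T ∝ 1/√g, so T'/T = √(9.809/9.834) = 0.998728.
In 604800 s of true time the clock registers 604800/0.998728 = 605570.2 s, so it gains 770 s.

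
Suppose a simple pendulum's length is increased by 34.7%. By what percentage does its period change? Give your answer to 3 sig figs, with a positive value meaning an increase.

16.1%

T ∝ √L, so T'/T = √(1.347) = 1.161.
Percentage change in T = (1.161 − 1) × 100% = 16.1%.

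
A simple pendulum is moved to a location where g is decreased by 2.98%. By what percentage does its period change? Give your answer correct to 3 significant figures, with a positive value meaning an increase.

T ∝ 1/√g, so T'/T = 1/√(0.9702) = 1.015.
Percentage change in T = (1.015 − 1) × 100% = 1.52%.

1.52%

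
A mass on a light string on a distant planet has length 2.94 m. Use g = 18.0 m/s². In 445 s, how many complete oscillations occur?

175

T = 2π√(L/g) = 2π√(2.94/18.0) = 2.539 s.
Number of complete oscillations = ⌊445/2.539⌋ = ⌊175.2⌋ = 175.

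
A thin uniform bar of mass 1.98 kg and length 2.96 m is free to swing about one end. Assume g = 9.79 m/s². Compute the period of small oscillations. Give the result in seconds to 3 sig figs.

2.82 s

For a physical pendulum T = 2π√(I/(mgd)), with d = 1.480 m from pivot to centre of mass.
I_cm = mL²/12 = 1.98 × 2.96²/12 = 1.446 kg·m²; I = I_cm + md² = 1.446 + 1.98 × 1.480² = 5.783 kg·m².
T = 2π√(5.783/(1.98 × 9.79 × 1.480)) = 2.82 s.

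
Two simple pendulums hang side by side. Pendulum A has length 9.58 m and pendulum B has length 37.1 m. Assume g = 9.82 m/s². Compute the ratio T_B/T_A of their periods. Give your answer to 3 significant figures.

T ∝ √L, so T_B/T_A = √(L_B/L_A) = √(37.1/9.58) = 1.97.

1.97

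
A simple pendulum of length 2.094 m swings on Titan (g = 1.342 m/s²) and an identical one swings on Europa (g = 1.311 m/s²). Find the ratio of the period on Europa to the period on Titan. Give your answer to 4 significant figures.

1.012

T ∝ 1/√g, so T₂/T₁ = √(g₁/g₂) = √(1.342/1.311) = 1.012.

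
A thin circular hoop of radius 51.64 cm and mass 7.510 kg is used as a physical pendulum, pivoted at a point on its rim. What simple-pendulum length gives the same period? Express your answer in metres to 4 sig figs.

1.033 m

The equivalent simple-pendulum length is L_eq = I/(md), where I is about the pivot and d = 0.51640 m.
I_cm = mR² = 2.0027 kg·m², so I = I_cm + md² = 2.0027 + 2.0027 = 4.0054 kg·m².
L_eq = 4.0054/(7.510 × 0.51640) = 1.033 m.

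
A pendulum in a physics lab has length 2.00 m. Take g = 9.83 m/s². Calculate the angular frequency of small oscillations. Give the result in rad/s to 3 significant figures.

2.22 rad/s

ω = √(g/L) = √(9.83/2.00) = 2.22 rad/s.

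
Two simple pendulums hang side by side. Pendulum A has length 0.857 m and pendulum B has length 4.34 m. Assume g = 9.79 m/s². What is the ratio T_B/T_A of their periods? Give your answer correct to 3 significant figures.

2.25

T ∝ √L, so T_B/T_A = √(L_B/L_A) = √(4.34/0.857) = 2.25.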